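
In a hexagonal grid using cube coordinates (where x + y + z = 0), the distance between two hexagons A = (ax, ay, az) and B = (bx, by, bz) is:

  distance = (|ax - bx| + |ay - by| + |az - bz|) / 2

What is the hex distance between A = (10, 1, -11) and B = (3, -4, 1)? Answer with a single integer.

Answer: 12

Derivation:
|ax - bx| = |10 - 3| = 7
|ay - by| = |1 - (-4)| = 5
|az - bz| = |-11 - 1| = 12
distance = (7 + 5 + 12) / 2 = 24 / 2 = 12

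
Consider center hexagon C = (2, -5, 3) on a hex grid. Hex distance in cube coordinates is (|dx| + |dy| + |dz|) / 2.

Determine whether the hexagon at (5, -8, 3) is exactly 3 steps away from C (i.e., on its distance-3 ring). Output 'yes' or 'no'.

|px - cx| = |5 - 2| = 3
|py - cy| = |-8 - (-5)| = 3
|pz - cz| = |3 - 3| = 0
distance = (3+3+0)/2 = 6/2 = 3
radius = 3; distance == radius -> yes

Answer: yes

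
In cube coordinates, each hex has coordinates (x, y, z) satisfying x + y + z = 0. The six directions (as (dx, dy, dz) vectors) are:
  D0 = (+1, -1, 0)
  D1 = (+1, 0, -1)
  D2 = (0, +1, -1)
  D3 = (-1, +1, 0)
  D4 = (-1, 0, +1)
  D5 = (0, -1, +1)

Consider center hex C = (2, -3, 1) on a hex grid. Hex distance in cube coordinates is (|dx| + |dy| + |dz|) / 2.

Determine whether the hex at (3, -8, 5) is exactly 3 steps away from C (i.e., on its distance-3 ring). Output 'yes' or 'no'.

|px - cx| = |3 - 2| = 1
|py - cy| = |-8 - (-3)| = 5
|pz - cz| = |5 - 1| = 4
distance = (1+5+4)/2 = 10/2 = 5
radius = 3; distance != radius -> no

Answer: no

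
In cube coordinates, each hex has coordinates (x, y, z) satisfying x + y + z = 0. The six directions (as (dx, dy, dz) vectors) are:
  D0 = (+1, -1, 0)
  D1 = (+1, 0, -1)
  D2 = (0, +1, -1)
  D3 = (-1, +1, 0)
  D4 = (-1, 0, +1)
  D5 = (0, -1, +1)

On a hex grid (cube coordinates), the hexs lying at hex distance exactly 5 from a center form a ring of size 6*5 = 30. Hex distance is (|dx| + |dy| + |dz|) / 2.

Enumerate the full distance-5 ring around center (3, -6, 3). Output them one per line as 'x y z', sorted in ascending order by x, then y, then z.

Walk ring at distance 5 from (3, -6, 3):
Start at center + D4*5 = (-2, -6, 8)
  hex 0: (-2, -6, 8)
  hex 1: (-1, -7, 8)
  hex 2: (0, -8, 8)
  hex 3: (1, -9, 8)
  hex 4: (2, -10, 8)
  hex 5: (3, -11, 8)
  hex 6: (4, -11, 7)
  hex 7: (5, -11, 6)
  hex 8: (6, -11, 5)
  hex 9: (7, -11, 4)
  hex 10: (8, -11, 3)
  hex 11: (8, -10, 2)
  hex 12: (8, -9, 1)
  hex 13: (8, -8, 0)
  hex 14: (8, -7, -1)
  hex 15: (8, -6, -2)
  hex 16: (7, -5, -2)
  hex 17: (6, -4, -2)
  hex 18: (5, -3, -2)
  hex 19: (4, -2, -2)
  hex 20: (3, -1, -2)
  hex 21: (2, -1, -1)
  hex 22: (1, -1, 0)
  hex 23: (0, -1, 1)
  hex 24: (-1, -1, 2)
  hex 25: (-2, -1, 3)
  hex 26: (-2, -2, 4)
  hex 27: (-2, -3, 5)
  hex 28: (-2, -4, 6)
  hex 29: (-2, -5, 7)
Sorted: 30 hexes.

Answer: -2 -6 8
-2 -5 7
-2 -4 6
-2 -3 5
-2 -2 4
-2 -1 3
-1 -7 8
-1 -1 2
0 -8 8
0 -1 1
1 -9 8
1 -1 0
2 -10 8
2 -1 -1
3 -11 8
3 -1 -2
4 -11 7
4 -2 -2
5 -11 6
5 -3 -2
6 -11 5
6 -4 -2
7 -11 4
7 -5 -2
8 -11 3
8 -10 2
8 -9 1
8 -8 0
8 -7 -1
8 -6 -2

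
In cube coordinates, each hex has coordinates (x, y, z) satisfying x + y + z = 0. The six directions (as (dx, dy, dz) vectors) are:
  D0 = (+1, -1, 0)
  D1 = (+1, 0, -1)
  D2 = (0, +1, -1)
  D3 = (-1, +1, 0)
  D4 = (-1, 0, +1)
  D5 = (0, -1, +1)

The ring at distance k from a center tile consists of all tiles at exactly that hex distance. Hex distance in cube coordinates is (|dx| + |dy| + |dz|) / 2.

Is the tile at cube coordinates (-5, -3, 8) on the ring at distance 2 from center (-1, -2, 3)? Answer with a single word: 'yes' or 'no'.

|px - cx| = |-5 - (-1)| = 4
|py - cy| = |-3 - (-2)| = 1
|pz - cz| = |8 - 3| = 5
distance = (4+1+5)/2 = 10/2 = 5
radius = 2; distance != radius -> no

Answer: no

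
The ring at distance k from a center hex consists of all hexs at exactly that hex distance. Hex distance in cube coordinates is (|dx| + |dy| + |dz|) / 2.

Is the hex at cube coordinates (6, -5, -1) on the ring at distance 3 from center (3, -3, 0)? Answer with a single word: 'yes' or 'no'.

Answer: yes

Derivation:
|px - cx| = |6 - 3| = 3
|py - cy| = |-5 - (-3)| = 2
|pz - cz| = |-1 - 0| = 1
distance = (3+2+1)/2 = 6/2 = 3
radius = 3; distance == radius -> yes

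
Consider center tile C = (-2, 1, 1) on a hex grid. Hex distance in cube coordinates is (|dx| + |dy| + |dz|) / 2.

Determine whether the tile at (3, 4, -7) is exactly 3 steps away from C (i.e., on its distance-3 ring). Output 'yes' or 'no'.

|px - cx| = |3 - (-2)| = 5
|py - cy| = |4 - 1| = 3
|pz - cz| = |-7 - 1| = 8
distance = (5+3+8)/2 = 16/2 = 8
radius = 3; distance != radius -> no

Answer: no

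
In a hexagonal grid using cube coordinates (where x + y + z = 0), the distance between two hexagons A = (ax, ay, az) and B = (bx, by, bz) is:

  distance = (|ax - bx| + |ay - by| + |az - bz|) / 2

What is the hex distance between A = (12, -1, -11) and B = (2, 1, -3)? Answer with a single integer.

|ax - bx| = |12 - 2| = 10
|ay - by| = |-1 - 1| = 2
|az - bz| = |-11 - (-3)| = 8
distance = (10 + 2 + 8) / 2 = 20 / 2 = 10

Answer: 10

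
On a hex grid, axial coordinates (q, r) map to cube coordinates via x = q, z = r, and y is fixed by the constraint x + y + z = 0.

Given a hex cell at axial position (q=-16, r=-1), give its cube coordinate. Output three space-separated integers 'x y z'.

x = q = -16
z = r = -1
y = -x - z = -(-16) - (-1) = 17

Answer: -16 17 -1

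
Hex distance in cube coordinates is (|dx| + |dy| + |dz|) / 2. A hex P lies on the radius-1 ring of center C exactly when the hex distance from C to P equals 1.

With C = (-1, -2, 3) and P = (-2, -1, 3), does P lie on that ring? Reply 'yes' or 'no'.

|px - cx| = |-2 - (-1)| = 1
|py - cy| = |-1 - (-2)| = 1
|pz - cz| = |3 - 3| = 0
distance = (1+1+0)/2 = 2/2 = 1
radius = 1; distance == radius -> yes

Answer: yes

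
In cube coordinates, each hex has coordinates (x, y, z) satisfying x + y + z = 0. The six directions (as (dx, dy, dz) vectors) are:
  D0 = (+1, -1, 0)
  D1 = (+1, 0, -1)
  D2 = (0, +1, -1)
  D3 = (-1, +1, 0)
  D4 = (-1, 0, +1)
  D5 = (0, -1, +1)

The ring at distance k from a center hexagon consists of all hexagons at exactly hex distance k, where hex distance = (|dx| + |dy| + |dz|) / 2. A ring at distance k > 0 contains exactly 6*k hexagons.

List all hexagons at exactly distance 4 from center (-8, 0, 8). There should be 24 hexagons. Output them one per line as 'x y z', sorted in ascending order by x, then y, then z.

Walk ring at distance 4 from (-8, 0, 8):
Start at center + D4*4 = (-12, 0, 12)
  hex 0: (-12, 0, 12)
  hex 1: (-11, -1, 12)
  hex 2: (-10, -2, 12)
  hex 3: (-9, -3, 12)
  hex 4: (-8, -4, 12)
  hex 5: (-7, -4, 11)
  hex 6: (-6, -4, 10)
  hex 7: (-5, -4, 9)
  hex 8: (-4, -4, 8)
  hex 9: (-4, -3, 7)
  hex 10: (-4, -2, 6)
  hex 11: (-4, -1, 5)
  hex 12: (-4, 0, 4)
  hex 13: (-5, 1, 4)
  hex 14: (-6, 2, 4)
  hex 15: (-7, 3, 4)
  hex 16: (-8, 4, 4)
  hex 17: (-9, 4, 5)
  hex 18: (-10, 4, 6)
  hex 19: (-11, 4, 7)
  hex 20: (-12, 4, 8)
  hex 21: (-12, 3, 9)
  hex 22: (-12, 2, 10)
  hex 23: (-12, 1, 11)
Sorted: 24 hexes.

Answer: -12 0 12
-12 1 11
-12 2 10
-12 3 9
-12 4 8
-11 -1 12
-11 4 7
-10 -2 12
-10 4 6
-9 -3 12
-9 4 5
-8 -4 12
-8 4 4
-7 -4 11
-7 3 4
-6 -4 10
-6 2 4
-5 -4 9
-5 1 4
-4 -4 8
-4 -3 7
-4 -2 6
-4 -1 5
-4 0 4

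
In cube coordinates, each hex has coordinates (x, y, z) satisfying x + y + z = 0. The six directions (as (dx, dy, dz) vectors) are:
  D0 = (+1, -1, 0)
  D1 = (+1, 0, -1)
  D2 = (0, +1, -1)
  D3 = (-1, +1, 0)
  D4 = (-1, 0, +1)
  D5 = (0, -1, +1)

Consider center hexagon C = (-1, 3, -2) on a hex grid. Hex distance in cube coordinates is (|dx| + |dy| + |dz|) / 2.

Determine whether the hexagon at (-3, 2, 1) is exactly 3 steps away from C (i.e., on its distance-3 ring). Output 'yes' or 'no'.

|px - cx| = |-3 - (-1)| = 2
|py - cy| = |2 - 3| = 1
|pz - cz| = |1 - (-2)| = 3
distance = (2+1+3)/2 = 6/2 = 3
radius = 3; distance == radius -> yes

Answer: yes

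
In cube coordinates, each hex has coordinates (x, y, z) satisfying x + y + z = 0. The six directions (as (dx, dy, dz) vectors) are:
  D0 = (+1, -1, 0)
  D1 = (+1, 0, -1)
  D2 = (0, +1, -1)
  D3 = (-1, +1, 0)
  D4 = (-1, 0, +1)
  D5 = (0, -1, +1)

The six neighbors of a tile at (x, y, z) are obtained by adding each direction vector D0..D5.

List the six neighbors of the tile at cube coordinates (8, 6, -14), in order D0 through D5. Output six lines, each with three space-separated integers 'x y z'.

Answer: 9 5 -14
9 6 -15
8 7 -15
7 7 -14
7 6 -13
8 5 -13

Derivation:
Center: (8, 6, -14). Add each direction:
  D0: (8, 6, -14) + (1, -1, 0) = (9, 5, -14)
  D1: (8, 6, -14) + (1, 0, -1) = (9, 6, -15)
  D2: (8, 6, -14) + (0, 1, -1) = (8, 7, -15)
  D3: (8, 6, -14) + (-1, 1, 0) = (7, 7, -14)
  D4: (8, 6, -14) + (-1, 0, 1) = (7, 6, -13)
  D5: (8, 6, -14) + (0, -1, 1) = (8, 5, -13)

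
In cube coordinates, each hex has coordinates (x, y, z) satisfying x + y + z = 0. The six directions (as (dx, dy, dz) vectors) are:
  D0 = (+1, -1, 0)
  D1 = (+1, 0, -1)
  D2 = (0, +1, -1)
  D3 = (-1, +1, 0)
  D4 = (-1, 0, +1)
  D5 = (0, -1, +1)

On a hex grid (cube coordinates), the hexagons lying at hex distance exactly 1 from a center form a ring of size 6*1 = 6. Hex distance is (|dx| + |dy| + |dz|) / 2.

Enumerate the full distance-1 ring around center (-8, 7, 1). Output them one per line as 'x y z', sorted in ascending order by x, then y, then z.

Answer: -9 7 2
-9 8 1
-8 6 2
-8 8 0
-7 6 1
-7 7 0

Derivation:
Walk ring at distance 1 from (-8, 7, 1):
Start at center + D4*1 = (-9, 7, 2)
  hex 0: (-9, 7, 2)
  hex 1: (-8, 6, 2)
  hex 2: (-7, 6, 1)
  hex 3: (-7, 7, 0)
  hex 4: (-8, 8, 0)
  hex 5: (-9, 8, 1)
Sorted: 6 hexes.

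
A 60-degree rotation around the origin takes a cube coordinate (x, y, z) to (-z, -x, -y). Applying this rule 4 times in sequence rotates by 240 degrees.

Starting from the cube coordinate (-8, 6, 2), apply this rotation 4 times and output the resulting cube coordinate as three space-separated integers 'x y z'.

Answer: 2 -8 6

Derivation:
Start: (-8, 6, 2)
Step 1: (-8, 6, 2) -> (-(2), -(-8), -(6)) = (-2, 8, -6)
Step 2: (-2, 8, -6) -> (-(-6), -(-2), -(8)) = (6, 2, -8)
Step 3: (6, 2, -8) -> (-(-8), -(6), -(2)) = (8, -6, -2)
Step 4: (8, -6, -2) -> (-(-2), -(8), -(-6)) = (2, -8, 6)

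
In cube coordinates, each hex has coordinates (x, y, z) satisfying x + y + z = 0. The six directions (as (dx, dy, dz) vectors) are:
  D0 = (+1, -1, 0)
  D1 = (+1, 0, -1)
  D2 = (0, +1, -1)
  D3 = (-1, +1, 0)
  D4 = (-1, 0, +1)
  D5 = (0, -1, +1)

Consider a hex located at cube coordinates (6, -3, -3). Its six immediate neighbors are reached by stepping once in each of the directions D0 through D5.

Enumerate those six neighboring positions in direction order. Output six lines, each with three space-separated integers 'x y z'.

Answer: 7 -4 -3
7 -3 -4
6 -2 -4
5 -2 -3
5 -3 -2
6 -4 -2

Derivation:
Center: (6, -3, -3). Add each direction:
  D0: (6, -3, -3) + (1, -1, 0) = (7, -4, -3)
  D1: (6, -3, -3) + (1, 0, -1) = (7, -3, -4)
  D2: (6, -3, -3) + (0, 1, -1) = (6, -2, -4)
  D3: (6, -3, -3) + (-1, 1, 0) = (5, -2, -3)
  D4: (6, -3, -3) + (-1, 0, 1) = (5, -3, -2)
  D5: (6, -3, -3) + (0, -1, 1) = (6, -4, -2)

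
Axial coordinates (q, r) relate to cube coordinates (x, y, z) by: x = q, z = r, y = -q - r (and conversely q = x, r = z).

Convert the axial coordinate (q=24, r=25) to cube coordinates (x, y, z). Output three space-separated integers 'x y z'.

x = q = 24
z = r = 25
y = -x - z = -(24) - (25) = -49

Answer: 24 -49 25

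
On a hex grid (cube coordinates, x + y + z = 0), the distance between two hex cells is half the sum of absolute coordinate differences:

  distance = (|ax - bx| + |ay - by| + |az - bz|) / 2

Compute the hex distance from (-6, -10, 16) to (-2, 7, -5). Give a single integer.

|ax - bx| = |-6 - (-2)| = 4
|ay - by| = |-10 - 7| = 17
|az - bz| = |16 - (-5)| = 21
distance = (4 + 17 + 21) / 2 = 42 / 2 = 21

Answer: 21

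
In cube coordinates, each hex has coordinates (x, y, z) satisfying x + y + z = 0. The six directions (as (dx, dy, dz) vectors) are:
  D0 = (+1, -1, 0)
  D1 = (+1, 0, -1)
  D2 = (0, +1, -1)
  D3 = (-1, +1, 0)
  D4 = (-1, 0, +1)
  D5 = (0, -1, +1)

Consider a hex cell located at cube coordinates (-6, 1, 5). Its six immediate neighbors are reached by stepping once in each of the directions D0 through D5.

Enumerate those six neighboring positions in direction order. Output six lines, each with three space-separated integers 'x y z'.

Answer: -5 0 5
-5 1 4
-6 2 4
-7 2 5
-7 1 6
-6 0 6

Derivation:
Center: (-6, 1, 5). Add each direction:
  D0: (-6, 1, 5) + (1, -1, 0) = (-5, 0, 5)
  D1: (-6, 1, 5) + (1, 0, -1) = (-5, 1, 4)
  D2: (-6, 1, 5) + (0, 1, -1) = (-6, 2, 4)
  D3: (-6, 1, 5) + (-1, 1, 0) = (-7, 2, 5)
  D4: (-6, 1, 5) + (-1, 0, 1) = (-7, 1, 6)
  D5: (-6, 1, 5) + (0, -1, 1) = (-6, 0, 6)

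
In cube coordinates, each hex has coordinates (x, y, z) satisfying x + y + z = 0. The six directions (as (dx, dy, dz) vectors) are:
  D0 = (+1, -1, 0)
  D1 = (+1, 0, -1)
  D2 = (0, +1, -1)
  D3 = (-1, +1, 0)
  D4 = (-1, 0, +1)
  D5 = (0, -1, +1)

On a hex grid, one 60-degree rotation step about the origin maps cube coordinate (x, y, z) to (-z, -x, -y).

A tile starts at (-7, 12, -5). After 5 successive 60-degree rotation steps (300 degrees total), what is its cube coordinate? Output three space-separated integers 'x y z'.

Answer: -12 5 7

Derivation:
Start: (-7, 12, -5)
Step 1: (-7, 12, -5) -> (-(-5), -(-7), -(12)) = (5, 7, -12)
Step 2: (5, 7, -12) -> (-(-12), -(5), -(7)) = (12, -5, -7)
Step 3: (12, -5, -7) -> (-(-7), -(12), -(-5)) = (7, -12, 5)
Step 4: (7, -12, 5) -> (-(5), -(7), -(-12)) = (-5, -7, 12)
Step 5: (-5, -7, 12) -> (-(12), -(-5), -(-7)) = (-12, 5, 7)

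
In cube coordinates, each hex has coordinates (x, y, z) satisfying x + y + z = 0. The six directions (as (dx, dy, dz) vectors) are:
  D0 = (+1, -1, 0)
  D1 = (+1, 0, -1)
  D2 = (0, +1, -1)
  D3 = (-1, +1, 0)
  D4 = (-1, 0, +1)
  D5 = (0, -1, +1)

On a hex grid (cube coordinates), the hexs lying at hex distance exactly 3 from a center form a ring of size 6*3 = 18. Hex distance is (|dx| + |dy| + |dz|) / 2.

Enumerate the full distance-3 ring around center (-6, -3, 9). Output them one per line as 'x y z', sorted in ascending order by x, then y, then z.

Walk ring at distance 3 from (-6, -3, 9):
Start at center + D4*3 = (-9, -3, 12)
  hex 0: (-9, -3, 12)
  hex 1: (-8, -4, 12)
  hex 2: (-7, -5, 12)
  hex 3: (-6, -6, 12)
  hex 4: (-5, -6, 11)
  hex 5: (-4, -6, 10)
  hex 6: (-3, -6, 9)
  hex 7: (-3, -5, 8)
  hex 8: (-3, -4, 7)
  hex 9: (-3, -3, 6)
  hex 10: (-4, -2, 6)
  hex 11: (-5, -1, 6)
  hex 12: (-6, 0, 6)
  hex 13: (-7, 0, 7)
  hex 14: (-8, 0, 8)
  hex 15: (-9, 0, 9)
  hex 16: (-9, -1, 10)
  hex 17: (-9, -2, 11)
Sorted: 18 hexes.

Answer: -9 -3 12
-9 -2 11
-9 -1 10
-9 0 9
-8 -4 12
-8 0 8
-7 -5 12
-7 0 7
-6 -6 12
-6 0 6
-5 -6 11
-5 -1 6
-4 -6 10
-4 -2 6
-3 -6 9
-3 -5 8
-3 -4 7
-3 -3 6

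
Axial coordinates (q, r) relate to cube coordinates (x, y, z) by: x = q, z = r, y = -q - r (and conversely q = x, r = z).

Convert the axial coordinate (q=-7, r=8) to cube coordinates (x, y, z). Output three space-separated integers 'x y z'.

Answer: -7 -1 8

Derivation:
x = q = -7
z = r = 8
y = -x - z = -(-7) - (8) = -1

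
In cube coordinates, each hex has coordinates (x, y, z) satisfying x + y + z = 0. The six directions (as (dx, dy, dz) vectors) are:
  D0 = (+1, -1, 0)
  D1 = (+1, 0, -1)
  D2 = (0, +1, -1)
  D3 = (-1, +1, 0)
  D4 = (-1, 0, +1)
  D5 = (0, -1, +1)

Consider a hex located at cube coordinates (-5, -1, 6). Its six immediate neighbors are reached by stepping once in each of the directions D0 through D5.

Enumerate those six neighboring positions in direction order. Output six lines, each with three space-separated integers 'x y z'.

Center: (-5, -1, 6). Add each direction:
  D0: (-5, -1, 6) + (1, -1, 0) = (-4, -2, 6)
  D1: (-5, -1, 6) + (1, 0, -1) = (-4, -1, 5)
  D2: (-5, -1, 6) + (0, 1, -1) = (-5, 0, 5)
  D3: (-5, -1, 6) + (-1, 1, 0) = (-6, 0, 6)
  D4: (-5, -1, 6) + (-1, 0, 1) = (-6, -1, 7)
  D5: (-5, -1, 6) + (0, -1, 1) = (-5, -2, 7)

Answer: -4 -2 6
-4 -1 5
-5 0 5
-6 0 6
-6 -1 7
-5 -2 7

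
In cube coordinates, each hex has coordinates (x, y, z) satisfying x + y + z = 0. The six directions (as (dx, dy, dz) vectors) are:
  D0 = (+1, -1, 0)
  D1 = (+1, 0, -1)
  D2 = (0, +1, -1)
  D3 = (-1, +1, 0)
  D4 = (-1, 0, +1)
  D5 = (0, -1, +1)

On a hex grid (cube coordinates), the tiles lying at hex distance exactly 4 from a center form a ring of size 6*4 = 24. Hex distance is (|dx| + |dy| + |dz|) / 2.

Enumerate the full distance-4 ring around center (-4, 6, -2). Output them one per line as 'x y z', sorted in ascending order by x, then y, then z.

Walk ring at distance 4 from (-4, 6, -2):
Start at center + D4*4 = (-8, 6, 2)
  hex 0: (-8, 6, 2)
  hex 1: (-7, 5, 2)
  hex 2: (-6, 4, 2)
  hex 3: (-5, 3, 2)
  hex 4: (-4, 2, 2)
  hex 5: (-3, 2, 1)
  hex 6: (-2, 2, 0)
  hex 7: (-1, 2, -1)
  hex 8: (0, 2, -2)
  hex 9: (0, 3, -3)
  hex 10: (0, 4, -4)
  hex 11: (0, 5, -5)
  hex 12: (0, 6, -6)
  hex 13: (-1, 7, -6)
  hex 14: (-2, 8, -6)
  hex 15: (-3, 9, -6)
  hex 16: (-4, 10, -6)
  hex 17: (-5, 10, -5)
  hex 18: (-6, 10, -4)
  hex 19: (-7, 10, -3)
  hex 20: (-8, 10, -2)
  hex 21: (-8, 9, -1)
  hex 22: (-8, 8, 0)
  hex 23: (-8, 7, 1)
Sorted: 24 hexes.

Answer: -8 6 2
-8 7 1
-8 8 0
-8 9 -1
-8 10 -2
-7 5 2
-7 10 -3
-6 4 2
-6 10 -4
-5 3 2
-5 10 -5
-4 2 2
-4 10 -6
-3 2 1
-3 9 -6
-2 2 0
-2 8 -6
-1 2 -1
-1 7 -6
0 2 -2
0 3 -3
0 4 -4
0 5 -5
0 6 -6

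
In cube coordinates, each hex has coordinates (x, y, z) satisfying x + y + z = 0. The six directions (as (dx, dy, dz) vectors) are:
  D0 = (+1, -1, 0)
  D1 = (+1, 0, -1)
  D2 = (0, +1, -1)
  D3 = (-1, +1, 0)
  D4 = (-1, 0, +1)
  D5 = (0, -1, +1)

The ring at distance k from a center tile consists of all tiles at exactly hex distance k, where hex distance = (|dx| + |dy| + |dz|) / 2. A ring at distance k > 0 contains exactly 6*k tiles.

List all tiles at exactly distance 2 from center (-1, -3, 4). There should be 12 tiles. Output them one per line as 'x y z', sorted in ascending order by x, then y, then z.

Walk ring at distance 2 from (-1, -3, 4):
Start at center + D4*2 = (-3, -3, 6)
  hex 0: (-3, -3, 6)
  hex 1: (-2, -4, 6)
  hex 2: (-1, -5, 6)
  hex 3: (0, -5, 5)
  hex 4: (1, -5, 4)
  hex 5: (1, -4, 3)
  hex 6: (1, -3, 2)
  hex 7: (0, -2, 2)
  hex 8: (-1, -1, 2)
  hex 9: (-2, -1, 3)
  hex 10: (-3, -1, 4)
  hex 11: (-3, -2, 5)
Sorted: 12 hexes.

Answer: -3 -3 6
-3 -2 5
-3 -1 4
-2 -4 6
-2 -1 3
-1 -5 6
-1 -1 2
0 -5 5
0 -2 2
1 -5 4
1 -4 3
1 -3 2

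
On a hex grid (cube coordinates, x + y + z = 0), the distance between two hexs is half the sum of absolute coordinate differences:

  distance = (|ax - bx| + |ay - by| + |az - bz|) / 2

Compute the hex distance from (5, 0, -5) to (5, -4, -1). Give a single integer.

|ax - bx| = |5 - 5| = 0
|ay - by| = |0 - (-4)| = 4
|az - bz| = |-5 - (-1)| = 4
distance = (0 + 4 + 4) / 2 = 8 / 2 = 4

Answer: 4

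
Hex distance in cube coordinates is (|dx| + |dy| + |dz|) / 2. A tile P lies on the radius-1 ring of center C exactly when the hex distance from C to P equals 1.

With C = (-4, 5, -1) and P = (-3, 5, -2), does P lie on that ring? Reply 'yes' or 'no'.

|px - cx| = |-3 - (-4)| = 1
|py - cy| = |5 - 5| = 0
|pz - cz| = |-2 - (-1)| = 1
distance = (1+0+1)/2 = 2/2 = 1
radius = 1; distance == radius -> yes

Answer: yes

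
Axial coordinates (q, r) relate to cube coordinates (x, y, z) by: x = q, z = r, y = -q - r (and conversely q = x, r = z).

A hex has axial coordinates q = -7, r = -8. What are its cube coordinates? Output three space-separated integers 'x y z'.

x = q = -7
z = r = -8
y = -x - z = -(-7) - (-8) = 15

Answer: -7 15 -8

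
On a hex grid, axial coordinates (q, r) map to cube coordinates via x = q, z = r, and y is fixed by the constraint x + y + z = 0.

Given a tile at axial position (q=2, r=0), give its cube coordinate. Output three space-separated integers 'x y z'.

Answer: 2 -2 0

Derivation:
x = q = 2
z = r = 0
y = -x - z = -(2) - (0) = -2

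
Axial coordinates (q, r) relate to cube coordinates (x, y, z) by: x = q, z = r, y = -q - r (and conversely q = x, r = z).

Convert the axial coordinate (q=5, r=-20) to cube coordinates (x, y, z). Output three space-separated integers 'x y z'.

x = q = 5
z = r = -20
y = -x - z = -(5) - (-20) = 15

Answer: 5 15 -20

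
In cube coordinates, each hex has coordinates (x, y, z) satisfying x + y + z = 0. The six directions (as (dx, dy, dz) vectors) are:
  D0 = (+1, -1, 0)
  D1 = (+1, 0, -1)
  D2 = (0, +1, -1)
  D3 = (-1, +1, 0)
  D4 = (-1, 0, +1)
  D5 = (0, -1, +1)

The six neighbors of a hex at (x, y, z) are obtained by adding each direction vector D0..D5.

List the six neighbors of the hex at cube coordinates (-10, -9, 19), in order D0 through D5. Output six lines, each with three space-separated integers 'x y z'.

Answer: -9 -10 19
-9 -9 18
-10 -8 18
-11 -8 19
-11 -9 20
-10 -10 20

Derivation:
Center: (-10, -9, 19). Add each direction:
  D0: (-10, -9, 19) + (1, -1, 0) = (-9, -10, 19)
  D1: (-10, -9, 19) + (1, 0, -1) = (-9, -9, 18)
  D2: (-10, -9, 19) + (0, 1, -1) = (-10, -8, 18)
  D3: (-10, -9, 19) + (-1, 1, 0) = (-11, -8, 19)
  D4: (-10, -9, 19) + (-1, 0, 1) = (-11, -9, 20)
  D5: (-10, -9, 19) + (0, -1, 1) = (-10, -10, 20)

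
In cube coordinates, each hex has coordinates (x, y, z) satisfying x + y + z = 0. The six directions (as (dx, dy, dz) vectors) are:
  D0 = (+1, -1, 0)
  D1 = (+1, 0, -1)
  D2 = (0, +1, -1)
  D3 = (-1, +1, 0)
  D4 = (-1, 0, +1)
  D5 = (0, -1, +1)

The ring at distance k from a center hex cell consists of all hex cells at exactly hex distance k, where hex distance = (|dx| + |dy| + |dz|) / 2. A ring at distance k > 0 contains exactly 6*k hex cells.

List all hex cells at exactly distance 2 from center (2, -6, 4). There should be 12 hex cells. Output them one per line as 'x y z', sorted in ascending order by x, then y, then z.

Walk ring at distance 2 from (2, -6, 4):
Start at center + D4*2 = (0, -6, 6)
  hex 0: (0, -6, 6)
  hex 1: (1, -7, 6)
  hex 2: (2, -8, 6)
  hex 3: (3, -8, 5)
  hex 4: (4, -8, 4)
  hex 5: (4, -7, 3)
  hex 6: (4, -6, 2)
  hex 7: (3, -5, 2)
  hex 8: (2, -4, 2)
  hex 9: (1, -4, 3)
  hex 10: (0, -4, 4)
  hex 11: (0, -5, 5)
Sorted: 12 hexes.

Answer: 0 -6 6
0 -5 5
0 -4 4
1 -7 6
1 -4 3
2 -8 6
2 -4 2
3 -8 5
3 -5 2
4 -8 4
4 -7 3
4 -6 2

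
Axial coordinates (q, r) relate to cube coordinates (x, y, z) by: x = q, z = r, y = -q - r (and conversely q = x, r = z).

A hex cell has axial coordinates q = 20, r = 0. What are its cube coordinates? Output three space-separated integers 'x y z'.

x = q = 20
z = r = 0
y = -x - z = -(20) - (0) = -20

Answer: 20 -20 0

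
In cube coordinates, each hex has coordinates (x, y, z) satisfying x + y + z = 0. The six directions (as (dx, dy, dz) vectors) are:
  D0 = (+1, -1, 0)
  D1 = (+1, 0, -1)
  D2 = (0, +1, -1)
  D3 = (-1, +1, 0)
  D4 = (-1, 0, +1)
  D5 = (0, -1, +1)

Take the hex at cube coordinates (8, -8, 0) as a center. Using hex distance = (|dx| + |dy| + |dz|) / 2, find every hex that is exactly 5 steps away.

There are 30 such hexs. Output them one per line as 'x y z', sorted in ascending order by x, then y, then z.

Answer: 3 -8 5
3 -7 4
3 -6 3
3 -5 2
3 -4 1
3 -3 0
4 -9 5
4 -3 -1
5 -10 5
5 -3 -2
6 -11 5
6 -3 -3
7 -12 5
7 -3 -4
8 -13 5
8 -3 -5
9 -13 4
9 -4 -5
10 -13 3
10 -5 -5
11 -13 2
11 -6 -5
12 -13 1
12 -7 -5
13 -13 0
13 -12 -1
13 -11 -2
13 -10 -3
13 -9 -4
13 -8 -5

Derivation:
Walk ring at distance 5 from (8, -8, 0):
Start at center + D4*5 = (3, -8, 5)
  hex 0: (3, -8, 5)
  hex 1: (4, -9, 5)
  hex 2: (5, -10, 5)
  hex 3: (6, -11, 5)
  hex 4: (7, -12, 5)
  hex 5: (8, -13, 5)
  hex 6: (9, -13, 4)
  hex 7: (10, -13, 3)
  hex 8: (11, -13, 2)
  hex 9: (12, -13, 1)
  hex 10: (13, -13, 0)
  hex 11: (13, -12, -1)
  hex 12: (13, -11, -2)
  hex 13: (13, -10, -3)
  hex 14: (13, -9, -4)
  hex 15: (13, -8, -5)
  hex 16: (12, -7, -5)
  hex 17: (11, -6, -5)
  hex 18: (10, -5, -5)
  hex 19: (9, -4, -5)
  hex 20: (8, -3, -5)
  hex 21: (7, -3, -4)
  hex 22: (6, -3, -3)
  hex 23: (5, -3, -2)
  hex 24: (4, -3, -1)
  hex 25: (3, -3, 0)
  hex 26: (3, -4, 1)
  hex 27: (3, -5, 2)
  hex 28: (3, -6, 3)
  hex 29: (3, -7, 4)
Sorted: 30 hexes.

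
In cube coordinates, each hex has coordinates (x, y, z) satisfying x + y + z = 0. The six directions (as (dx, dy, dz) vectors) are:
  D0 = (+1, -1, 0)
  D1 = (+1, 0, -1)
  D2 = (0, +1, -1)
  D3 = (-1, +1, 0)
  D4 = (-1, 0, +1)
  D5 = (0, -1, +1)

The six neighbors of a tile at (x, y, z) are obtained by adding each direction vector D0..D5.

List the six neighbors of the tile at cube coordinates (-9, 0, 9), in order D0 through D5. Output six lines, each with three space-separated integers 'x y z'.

Center: (-9, 0, 9). Add each direction:
  D0: (-9, 0, 9) + (1, -1, 0) = (-8, -1, 9)
  D1: (-9, 0, 9) + (1, 0, -1) = (-8, 0, 8)
  D2: (-9, 0, 9) + (0, 1, -1) = (-9, 1, 8)
  D3: (-9, 0, 9) + (-1, 1, 0) = (-10, 1, 9)
  D4: (-9, 0, 9) + (-1, 0, 1) = (-10, 0, 10)
  D5: (-9, 0, 9) + (0, -1, 1) = (-9, -1, 10)

Answer: -8 -1 9
-8 0 8
-9 1 8
-10 1 9
-10 0 10
-9 -1 10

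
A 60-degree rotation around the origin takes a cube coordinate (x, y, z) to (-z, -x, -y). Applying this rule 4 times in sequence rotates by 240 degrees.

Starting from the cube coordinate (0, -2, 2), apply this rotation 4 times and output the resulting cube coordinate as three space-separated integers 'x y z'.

Answer: 2 0 -2

Derivation:
Start: (0, -2, 2)
Step 1: (0, -2, 2) -> (-(2), -(0), -(-2)) = (-2, 0, 2)
Step 2: (-2, 0, 2) -> (-(2), -(-2), -(0)) = (-2, 2, 0)
Step 3: (-2, 2, 0) -> (-(0), -(-2), -(2)) = (0, 2, -2)
Step 4: (0, 2, -2) -> (-(-2), -(0), -(2)) = (2, 0, -2)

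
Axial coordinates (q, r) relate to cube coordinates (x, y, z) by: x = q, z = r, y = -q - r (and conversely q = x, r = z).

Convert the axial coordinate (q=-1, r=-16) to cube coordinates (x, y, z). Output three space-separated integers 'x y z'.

Answer: -1 17 -16

Derivation:
x = q = -1
z = r = -16
y = -x - z = -(-1) - (-16) = 17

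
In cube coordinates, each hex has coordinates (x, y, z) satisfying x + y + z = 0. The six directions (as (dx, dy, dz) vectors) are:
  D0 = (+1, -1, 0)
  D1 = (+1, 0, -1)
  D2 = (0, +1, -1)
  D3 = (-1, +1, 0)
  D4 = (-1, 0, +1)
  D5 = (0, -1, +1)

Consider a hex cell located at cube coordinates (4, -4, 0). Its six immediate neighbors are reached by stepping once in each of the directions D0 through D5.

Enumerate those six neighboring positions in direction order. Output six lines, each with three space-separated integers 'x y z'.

Answer: 5 -5 0
5 -4 -1
4 -3 -1
3 -3 0
3 -4 1
4 -5 1

Derivation:
Center: (4, -4, 0). Add each direction:
  D0: (4, -4, 0) + (1, -1, 0) = (5, -5, 0)
  D1: (4, -4, 0) + (1, 0, -1) = (5, -4, -1)
  D2: (4, -4, 0) + (0, 1, -1) = (4, -3, -1)
  D3: (4, -4, 0) + (-1, 1, 0) = (3, -3, 0)
  D4: (4, -4, 0) + (-1, 0, 1) = (3, -4, 1)
  D5: (4, -4, 0) + (0, -1, 1) = (4, -5, 1)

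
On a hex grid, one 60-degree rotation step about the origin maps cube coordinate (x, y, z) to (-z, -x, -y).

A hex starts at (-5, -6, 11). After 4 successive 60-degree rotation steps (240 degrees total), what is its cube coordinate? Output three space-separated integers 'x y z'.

Start: (-5, -6, 11)
Step 1: (-5, -6, 11) -> (-(11), -(-5), -(-6)) = (-11, 5, 6)
Step 2: (-11, 5, 6) -> (-(6), -(-11), -(5)) = (-6, 11, -5)
Step 3: (-6, 11, -5) -> (-(-5), -(-6), -(11)) = (5, 6, -11)
Step 4: (5, 6, -11) -> (-(-11), -(5), -(6)) = (11, -5, -6)

Answer: 11 -5 -6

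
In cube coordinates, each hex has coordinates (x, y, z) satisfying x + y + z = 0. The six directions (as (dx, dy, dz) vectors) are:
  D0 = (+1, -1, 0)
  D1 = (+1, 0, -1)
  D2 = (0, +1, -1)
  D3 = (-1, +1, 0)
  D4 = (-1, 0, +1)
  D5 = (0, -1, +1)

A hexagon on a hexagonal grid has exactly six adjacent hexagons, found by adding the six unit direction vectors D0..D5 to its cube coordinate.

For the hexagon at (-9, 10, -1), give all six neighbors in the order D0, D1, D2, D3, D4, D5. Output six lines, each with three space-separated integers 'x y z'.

Center: (-9, 10, -1). Add each direction:
  D0: (-9, 10, -1) + (1, -1, 0) = (-8, 9, -1)
  D1: (-9, 10, -1) + (1, 0, -1) = (-8, 10, -2)
  D2: (-9, 10, -1) + (0, 1, -1) = (-9, 11, -2)
  D3: (-9, 10, -1) + (-1, 1, 0) = (-10, 11, -1)
  D4: (-9, 10, -1) + (-1, 0, 1) = (-10, 10, 0)
  D5: (-9, 10, -1) + (0, -1, 1) = (-9, 9, 0)

Answer: -8 9 -1
-8 10 -2
-9 11 -2
-10 11 -1
-10 10 0
-9 9 0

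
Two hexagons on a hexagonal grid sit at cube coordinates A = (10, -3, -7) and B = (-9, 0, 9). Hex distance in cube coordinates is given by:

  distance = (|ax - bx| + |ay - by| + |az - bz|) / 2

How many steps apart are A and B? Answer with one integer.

Answer: 19

Derivation:
|ax - bx| = |10 - (-9)| = 19
|ay - by| = |-3 - 0| = 3
|az - bz| = |-7 - 9| = 16
distance = (19 + 3 + 16) / 2 = 38 / 2 = 19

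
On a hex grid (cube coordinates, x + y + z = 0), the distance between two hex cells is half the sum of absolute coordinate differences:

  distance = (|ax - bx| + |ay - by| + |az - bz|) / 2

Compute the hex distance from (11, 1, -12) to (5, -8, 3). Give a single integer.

|ax - bx| = |11 - 5| = 6
|ay - by| = |1 - (-8)| = 9
|az - bz| = |-12 - 3| = 15
distance = (6 + 9 + 15) / 2 = 30 / 2 = 15

Answer: 15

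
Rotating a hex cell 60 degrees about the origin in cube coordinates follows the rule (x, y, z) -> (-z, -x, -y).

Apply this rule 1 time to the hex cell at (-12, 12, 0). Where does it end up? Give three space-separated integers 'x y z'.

Start: (-12, 12, 0)
Step 1: (-12, 12, 0) -> (-(0), -(-12), -(12)) = (0, 12, -12)

Answer: 0 12 -12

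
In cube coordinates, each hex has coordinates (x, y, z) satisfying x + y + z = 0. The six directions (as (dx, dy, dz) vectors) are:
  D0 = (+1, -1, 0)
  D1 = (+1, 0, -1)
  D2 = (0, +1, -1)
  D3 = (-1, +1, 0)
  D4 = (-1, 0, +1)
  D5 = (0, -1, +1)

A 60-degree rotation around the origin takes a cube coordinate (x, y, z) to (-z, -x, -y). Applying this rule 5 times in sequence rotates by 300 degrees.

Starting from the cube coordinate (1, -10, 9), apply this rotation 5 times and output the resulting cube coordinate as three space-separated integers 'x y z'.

Start: (1, -10, 9)
Step 1: (1, -10, 9) -> (-(9), -(1), -(-10)) = (-9, -1, 10)
Step 2: (-9, -1, 10) -> (-(10), -(-9), -(-1)) = (-10, 9, 1)
Step 3: (-10, 9, 1) -> (-(1), -(-10), -(9)) = (-1, 10, -9)
Step 4: (-1, 10, -9) -> (-(-9), -(-1), -(10)) = (9, 1, -10)
Step 5: (9, 1, -10) -> (-(-10), -(9), -(1)) = (10, -9, -1)

Answer: 10 -9 -1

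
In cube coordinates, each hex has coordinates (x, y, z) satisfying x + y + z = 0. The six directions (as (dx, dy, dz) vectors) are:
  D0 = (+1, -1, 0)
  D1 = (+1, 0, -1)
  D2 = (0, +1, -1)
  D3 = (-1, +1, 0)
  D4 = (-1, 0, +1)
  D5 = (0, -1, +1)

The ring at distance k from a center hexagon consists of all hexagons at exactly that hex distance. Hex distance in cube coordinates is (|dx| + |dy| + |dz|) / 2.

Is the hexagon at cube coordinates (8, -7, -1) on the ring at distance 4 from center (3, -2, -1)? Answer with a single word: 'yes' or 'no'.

Answer: no

Derivation:
|px - cx| = |8 - 3| = 5
|py - cy| = |-7 - (-2)| = 5
|pz - cz| = |-1 - (-1)| = 0
distance = (5+5+0)/2 = 10/2 = 5
radius = 4; distance != radius -> no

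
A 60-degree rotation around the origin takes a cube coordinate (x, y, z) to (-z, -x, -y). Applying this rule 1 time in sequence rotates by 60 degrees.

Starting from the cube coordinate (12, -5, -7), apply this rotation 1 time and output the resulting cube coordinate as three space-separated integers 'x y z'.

Answer: 7 -12 5

Derivation:
Start: (12, -5, -7)
Step 1: (12, -5, -7) -> (-(-7), -(12), -(-5)) = (7, -12, 5)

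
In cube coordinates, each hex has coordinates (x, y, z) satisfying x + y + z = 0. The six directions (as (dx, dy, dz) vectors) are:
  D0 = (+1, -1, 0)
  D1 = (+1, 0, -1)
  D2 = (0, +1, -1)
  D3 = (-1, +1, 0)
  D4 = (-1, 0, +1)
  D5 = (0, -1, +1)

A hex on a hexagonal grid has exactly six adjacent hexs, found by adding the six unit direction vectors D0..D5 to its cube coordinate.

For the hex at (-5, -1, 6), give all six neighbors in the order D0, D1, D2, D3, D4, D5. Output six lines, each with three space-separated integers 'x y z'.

Center: (-5, -1, 6). Add each direction:
  D0: (-5, -1, 6) + (1, -1, 0) = (-4, -2, 6)
  D1: (-5, -1, 6) + (1, 0, -1) = (-4, -1, 5)
  D2: (-5, -1, 6) + (0, 1, -1) = (-5, 0, 5)
  D3: (-5, -1, 6) + (-1, 1, 0) = (-6, 0, 6)
  D4: (-5, -1, 6) + (-1, 0, 1) = (-6, -1, 7)
  D5: (-5, -1, 6) + (0, -1, 1) = (-5, -2, 7)

Answer: -4 -2 6
-4 -1 5
-5 0 5
-6 0 6
-6 -1 7
-5 -2 7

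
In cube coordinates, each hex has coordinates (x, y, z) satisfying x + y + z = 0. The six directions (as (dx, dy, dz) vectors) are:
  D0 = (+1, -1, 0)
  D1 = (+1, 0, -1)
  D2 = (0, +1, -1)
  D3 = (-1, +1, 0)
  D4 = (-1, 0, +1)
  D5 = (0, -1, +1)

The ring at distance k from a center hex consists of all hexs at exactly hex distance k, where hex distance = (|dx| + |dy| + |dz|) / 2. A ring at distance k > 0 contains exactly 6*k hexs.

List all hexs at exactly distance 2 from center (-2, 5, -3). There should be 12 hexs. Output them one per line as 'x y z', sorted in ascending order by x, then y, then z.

Walk ring at distance 2 from (-2, 5, -3):
Start at center + D4*2 = (-4, 5, -1)
  hex 0: (-4, 5, -1)
  hex 1: (-3, 4, -1)
  hex 2: (-2, 3, -1)
  hex 3: (-1, 3, -2)
  hex 4: (0, 3, -3)
  hex 5: (0, 4, -4)
  hex 6: (0, 5, -5)
  hex 7: (-1, 6, -5)
  hex 8: (-2, 7, -5)
  hex 9: (-3, 7, -4)
  hex 10: (-4, 7, -3)
  hex 11: (-4, 6, -2)
Sorted: 12 hexes.

Answer: -4 5 -1
-4 6 -2
-4 7 -3
-3 4 -1
-3 7 -4
-2 3 -1
-2 7 -5
-1 3 -2
-1 6 -5
0 3 -3
0 4 -4
0 5 -5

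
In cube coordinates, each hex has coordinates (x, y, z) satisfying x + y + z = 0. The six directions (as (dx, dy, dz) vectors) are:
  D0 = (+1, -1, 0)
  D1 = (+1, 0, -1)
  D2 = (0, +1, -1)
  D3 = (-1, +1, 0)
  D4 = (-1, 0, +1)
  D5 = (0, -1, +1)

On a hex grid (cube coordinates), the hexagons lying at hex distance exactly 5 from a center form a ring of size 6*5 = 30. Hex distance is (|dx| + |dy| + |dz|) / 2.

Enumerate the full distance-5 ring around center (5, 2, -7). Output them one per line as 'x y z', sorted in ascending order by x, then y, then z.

Walk ring at distance 5 from (5, 2, -7):
Start at center + D4*5 = (0, 2, -2)
  hex 0: (0, 2, -2)
  hex 1: (1, 1, -2)
  hex 2: (2, 0, -2)
  hex 3: (3, -1, -2)
  hex 4: (4, -2, -2)
  hex 5: (5, -3, -2)
  hex 6: (6, -3, -3)
  hex 7: (7, -3, -4)
  hex 8: (8, -3, -5)
  hex 9: (9, -3, -6)
  hex 10: (10, -3, -7)
  hex 11: (10, -2, -8)
  hex 12: (10, -1, -9)
  hex 13: (10, 0, -10)
  hex 14: (10, 1, -11)
  hex 15: (10, 2, -12)
  hex 16: (9, 3, -12)
  hex 17: (8, 4, -12)
  hex 18: (7, 5, -12)
  hex 19: (6, 6, -12)
  hex 20: (5, 7, -12)
  hex 21: (4, 7, -11)
  hex 22: (3, 7, -10)
  hex 23: (2, 7, -9)
  hex 24: (1, 7, -8)
  hex 25: (0, 7, -7)
  hex 26: (0, 6, -6)
  hex 27: (0, 5, -5)
  hex 28: (0, 4, -4)
  hex 29: (0, 3, -3)
Sorted: 30 hexes.

Answer: 0 2 -2
0 3 -3
0 4 -4
0 5 -5
0 6 -6
0 7 -7
1 1 -2
1 7 -8
2 0 -2
2 7 -9
3 -1 -2
3 7 -10
4 -2 -2
4 7 -11
5 -3 -2
5 7 -12
6 -3 -3
6 6 -12
7 -3 -4
7 5 -12
8 -3 -5
8 4 -12
9 -3 -6
9 3 -12
10 -3 -7
10 -2 -8
10 -1 -9
10 0 -10
10 1 -11
10 2 -12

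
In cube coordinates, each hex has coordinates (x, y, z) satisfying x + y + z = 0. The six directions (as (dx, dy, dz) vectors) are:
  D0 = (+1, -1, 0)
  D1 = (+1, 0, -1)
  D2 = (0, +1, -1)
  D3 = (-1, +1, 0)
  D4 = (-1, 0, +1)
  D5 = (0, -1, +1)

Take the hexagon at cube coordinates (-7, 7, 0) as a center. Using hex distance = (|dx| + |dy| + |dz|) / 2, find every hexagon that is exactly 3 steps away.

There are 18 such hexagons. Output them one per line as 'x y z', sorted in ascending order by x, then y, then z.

Answer: -10 7 3
-10 8 2
-10 9 1
-10 10 0
-9 6 3
-9 10 -1
-8 5 3
-8 10 -2
-7 4 3
-7 10 -3
-6 4 2
-6 9 -3
-5 4 1
-5 8 -3
-4 4 0
-4 5 -1
-4 6 -2
-4 7 -3

Derivation:
Walk ring at distance 3 from (-7, 7, 0):
Start at center + D4*3 = (-10, 7, 3)
  hex 0: (-10, 7, 3)
  hex 1: (-9, 6, 3)
  hex 2: (-8, 5, 3)
  hex 3: (-7, 4, 3)
  hex 4: (-6, 4, 2)
  hex 5: (-5, 4, 1)
  hex 6: (-4, 4, 0)
  hex 7: (-4, 5, -1)
  hex 8: (-4, 6, -2)
  hex 9: (-4, 7, -3)
  hex 10: (-5, 8, -3)
  hex 11: (-6, 9, -3)
  hex 12: (-7, 10, -3)
  hex 13: (-8, 10, -2)
  hex 14: (-9, 10, -1)
  hex 15: (-10, 10, 0)
  hex 16: (-10, 9, 1)
  hex 17: (-10, 8, 2)
Sorted: 18 hexes.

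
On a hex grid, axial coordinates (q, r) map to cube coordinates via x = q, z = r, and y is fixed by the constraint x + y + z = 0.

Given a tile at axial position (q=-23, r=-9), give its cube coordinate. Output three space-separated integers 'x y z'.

Answer: -23 32 -9

Derivation:
x = q = -23
z = r = -9
y = -x - z = -(-23) - (-9) = 32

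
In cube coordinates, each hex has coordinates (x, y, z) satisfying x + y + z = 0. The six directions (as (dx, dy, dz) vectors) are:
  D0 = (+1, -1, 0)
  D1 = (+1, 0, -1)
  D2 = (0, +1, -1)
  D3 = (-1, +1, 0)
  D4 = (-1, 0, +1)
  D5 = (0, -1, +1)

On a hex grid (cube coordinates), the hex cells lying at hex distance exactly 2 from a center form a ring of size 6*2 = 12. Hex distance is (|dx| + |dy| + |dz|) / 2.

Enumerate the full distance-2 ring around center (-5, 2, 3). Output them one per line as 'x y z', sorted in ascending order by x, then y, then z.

Answer: -7 2 5
-7 3 4
-7 4 3
-6 1 5
-6 4 2
-5 0 5
-5 4 1
-4 0 4
-4 3 1
-3 0 3
-3 1 2
-3 2 1

Derivation:
Walk ring at distance 2 from (-5, 2, 3):
Start at center + D4*2 = (-7, 2, 5)
  hex 0: (-7, 2, 5)
  hex 1: (-6, 1, 5)
  hex 2: (-5, 0, 5)
  hex 3: (-4, 0, 4)
  hex 4: (-3, 0, 3)
  hex 5: (-3, 1, 2)
  hex 6: (-3, 2, 1)
  hex 7: (-4, 3, 1)
  hex 8: (-5, 4, 1)
  hex 9: (-6, 4, 2)
  hex 10: (-7, 4, 3)
  hex 11: (-7, 3, 4)
Sorted: 12 hexes.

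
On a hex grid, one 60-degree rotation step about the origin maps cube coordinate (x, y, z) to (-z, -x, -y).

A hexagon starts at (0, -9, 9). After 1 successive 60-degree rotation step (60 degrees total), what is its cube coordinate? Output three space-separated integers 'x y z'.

Start: (0, -9, 9)
Step 1: (0, -9, 9) -> (-(9), -(0), -(-9)) = (-9, 0, 9)

Answer: -9 0 9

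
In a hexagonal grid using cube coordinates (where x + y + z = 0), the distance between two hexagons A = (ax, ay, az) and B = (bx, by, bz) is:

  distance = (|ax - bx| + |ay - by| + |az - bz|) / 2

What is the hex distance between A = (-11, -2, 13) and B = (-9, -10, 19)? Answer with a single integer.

Answer: 8

Derivation:
|ax - bx| = |-11 - (-9)| = 2
|ay - by| = |-2 - (-10)| = 8
|az - bz| = |13 - 19| = 6
distance = (2 + 8 + 6) / 2 = 16 / 2 = 8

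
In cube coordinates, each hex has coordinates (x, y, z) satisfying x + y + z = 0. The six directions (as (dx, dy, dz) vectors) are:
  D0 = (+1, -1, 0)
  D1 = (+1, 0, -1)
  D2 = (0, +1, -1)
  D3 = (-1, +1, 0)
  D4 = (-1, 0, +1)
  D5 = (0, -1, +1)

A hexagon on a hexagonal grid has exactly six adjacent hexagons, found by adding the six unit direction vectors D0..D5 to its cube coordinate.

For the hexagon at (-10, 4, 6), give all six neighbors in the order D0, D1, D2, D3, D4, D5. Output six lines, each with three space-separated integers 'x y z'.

Center: (-10, 4, 6). Add each direction:
  D0: (-10, 4, 6) + (1, -1, 0) = (-9, 3, 6)
  D1: (-10, 4, 6) + (1, 0, -1) = (-9, 4, 5)
  D2: (-10, 4, 6) + (0, 1, -1) = (-10, 5, 5)
  D3: (-10, 4, 6) + (-1, 1, 0) = (-11, 5, 6)
  D4: (-10, 4, 6) + (-1, 0, 1) = (-11, 4, 7)
  D5: (-10, 4, 6) + (0, -1, 1) = (-10, 3, 7)

Answer: -9 3 6
-9 4 5
-10 5 5
-11 5 6
-11 4 7
-10 3 7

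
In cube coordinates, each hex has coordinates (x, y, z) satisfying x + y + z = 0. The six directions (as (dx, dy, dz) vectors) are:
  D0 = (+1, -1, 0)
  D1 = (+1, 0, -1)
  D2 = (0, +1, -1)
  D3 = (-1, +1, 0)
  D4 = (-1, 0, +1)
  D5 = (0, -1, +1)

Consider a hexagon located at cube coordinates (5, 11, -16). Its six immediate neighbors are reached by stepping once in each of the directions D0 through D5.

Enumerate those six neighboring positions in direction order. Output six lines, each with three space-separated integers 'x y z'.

Answer: 6 10 -16
6 11 -17
5 12 -17
4 12 -16
4 11 -15
5 10 -15

Derivation:
Center: (5, 11, -16). Add each direction:
  D0: (5, 11, -16) + (1, -1, 0) = (6, 10, -16)
  D1: (5, 11, -16) + (1, 0, -1) = (6, 11, -17)
  D2: (5, 11, -16) + (0, 1, -1) = (5, 12, -17)
  D3: (5, 11, -16) + (-1, 1, 0) = (4, 12, -16)
  D4: (5, 11, -16) + (-1, 0, 1) = (4, 11, -15)
  D5: (5, 11, -16) + (0, -1, 1) = (5, 10, -15)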